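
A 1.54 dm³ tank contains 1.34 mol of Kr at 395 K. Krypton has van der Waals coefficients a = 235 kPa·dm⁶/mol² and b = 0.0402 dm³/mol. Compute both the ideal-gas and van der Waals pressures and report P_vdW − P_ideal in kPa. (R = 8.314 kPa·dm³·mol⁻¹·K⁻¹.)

ΔP ≈ -74.3 kPa

Ideal: P_ideal = nRT/V = (1.34)(8.314)(395)/1.54 = 2857.53 kPa
vdW: P = nRT/(V − nb) − a n²/V² = 4400.60/1.48613 − 421.966/2.37160 = 2961.11 − 177.925 = 2783.19 kPa
ΔP = 2783.19 − 2857.53 = -74.3 kPa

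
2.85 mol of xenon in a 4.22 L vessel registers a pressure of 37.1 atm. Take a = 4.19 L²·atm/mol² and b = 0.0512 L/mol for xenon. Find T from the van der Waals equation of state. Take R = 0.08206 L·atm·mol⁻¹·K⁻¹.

T ≈ 679.6 K

T = (P + a n²/V²)(V − nb)/(nR)
P + a n²/V² = 37.1 + (4.19)(2.85)²/(4.22)² = 39.011 atm
V − nb = 4.22 − (2.85)(0.0512) = 4.0741 L
T = (39.011)(4.0741)/((2.85)(0.08206)) = 679.6 K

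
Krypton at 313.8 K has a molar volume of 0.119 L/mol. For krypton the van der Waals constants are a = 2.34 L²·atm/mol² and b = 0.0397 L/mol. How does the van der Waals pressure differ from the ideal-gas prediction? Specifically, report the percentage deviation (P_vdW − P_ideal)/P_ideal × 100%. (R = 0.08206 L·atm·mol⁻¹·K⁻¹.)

Ideal: P_ideal = RT/V_m = (0.08206)(313.8)/0.119 = 216.390 atm
vdW: P = RT/(V_m − b) − a/V_m² = 25.7504/0.0793000 − 2.34/0.0141610 = 324.721 − 165.243 = 159.478 atm
% deviation = (159.478 − 216.390)/216.390 × 100% = -26.30%

-26.30 %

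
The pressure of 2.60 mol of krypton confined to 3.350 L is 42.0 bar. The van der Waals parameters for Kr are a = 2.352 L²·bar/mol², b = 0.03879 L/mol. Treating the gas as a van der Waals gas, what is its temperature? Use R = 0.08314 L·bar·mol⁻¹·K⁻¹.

T ≈ 652.6 K

T = (P + a n²/V²)(V − nb)/(nR)
P + a n²/V² = 42.0 + (2.352)(2.60)²/(3.350)² = 43.417 bar
V − nb = 3.350 − (2.60)(0.03879) = 3.2491 L
T = (43.417)(3.2491)/((2.60)(0.08314)) = 652.6 K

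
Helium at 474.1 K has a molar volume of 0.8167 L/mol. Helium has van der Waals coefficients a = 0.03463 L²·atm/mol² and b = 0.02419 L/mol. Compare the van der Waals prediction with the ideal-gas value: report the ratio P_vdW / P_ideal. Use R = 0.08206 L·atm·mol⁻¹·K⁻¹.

Ideal: P_ideal = RT/V_m = (0.08206)(474.1)/0.8167 = 47.6364 atm
vdW: P = RT/(V_m − b) − a/V_m² = 38.9046/0.792510 − 0.03463/0.666999 = 49.0904 − 0.0519191 = 49.0385 atm
Ratio = 49.0385/47.6364 = 1.029

P_vdW / P_ideal ≈ 1.029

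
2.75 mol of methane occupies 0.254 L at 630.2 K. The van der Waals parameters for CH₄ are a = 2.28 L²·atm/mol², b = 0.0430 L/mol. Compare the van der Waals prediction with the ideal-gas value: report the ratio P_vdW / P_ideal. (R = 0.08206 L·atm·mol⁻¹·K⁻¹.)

Ideal: P_ideal = nRT/V = (2.75)(0.08206)(630.2)/0.254 = 559.898 atm
vdW: P = nRT/(V − nb) − a n²/V² = 142.214/0.135750 − 17.2425/0.0645160 = 1047.62 − 267.259 = 780.36 atm
Ratio = 780.36/559.898 = 1.394

P_vdW / P_ideal ≈ 1.394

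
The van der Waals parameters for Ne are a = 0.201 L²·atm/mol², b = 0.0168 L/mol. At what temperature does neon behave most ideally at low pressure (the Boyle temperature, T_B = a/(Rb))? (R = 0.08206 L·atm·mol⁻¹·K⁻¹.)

For a van der Waals gas the second virial coefficient B₂ = b − a/(RT) vanishes at T_B = a/(Rb).
T_B = 0.201/(0.08206×0.0168) = 0.201/0.0013786 = 145.8 K

T_B ≈ 145.8 K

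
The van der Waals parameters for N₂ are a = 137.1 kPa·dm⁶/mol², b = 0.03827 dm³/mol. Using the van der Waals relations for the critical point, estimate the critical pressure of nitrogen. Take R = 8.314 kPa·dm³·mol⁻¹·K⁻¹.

P_c ≈ 3467 kPa

For a van der Waals gas, P_c = a/(27b²).
P_c = 137.1/(27×(0.03827)²) = 137.1/0.039544 = 3467 kPa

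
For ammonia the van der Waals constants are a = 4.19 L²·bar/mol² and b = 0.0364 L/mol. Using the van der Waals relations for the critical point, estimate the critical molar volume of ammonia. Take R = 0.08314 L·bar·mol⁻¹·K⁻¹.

V_m,c ≈ 0.1092 L/mol

For a van der Waals gas, V_m,c = 3b.
V_m,c = 3×0.0364 = 0.1092 L/mol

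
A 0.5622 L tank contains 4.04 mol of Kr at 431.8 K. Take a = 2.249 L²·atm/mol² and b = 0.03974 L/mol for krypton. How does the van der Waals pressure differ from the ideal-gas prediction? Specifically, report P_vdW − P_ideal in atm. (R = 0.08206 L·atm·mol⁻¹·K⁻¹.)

Ideal: P_ideal = nRT/V = (4.04)(0.08206)(431.8)/0.5622 = 254.627 atm
vdW: P = nRT/(V − nb) − a n²/V² = 143.151/0.401650 − 36.7073/0.316069 = 356.407 − 116.137 = 240.270 atm
ΔP = 240.270 − 254.627 = -14.36 atm

ΔP ≈ -14.36 atm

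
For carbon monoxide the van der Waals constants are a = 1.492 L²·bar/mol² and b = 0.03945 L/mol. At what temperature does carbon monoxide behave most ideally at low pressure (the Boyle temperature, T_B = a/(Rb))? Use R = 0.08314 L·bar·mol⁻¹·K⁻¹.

For a van der Waals gas the second virial coefficient B₂ = b − a/(RT) vanishes at T_B = a/(Rb).
T_B = 1.492/(0.08314×0.03945) = 1.492/0.0032799 = 454.9 K

T_B ≈ 454.9 K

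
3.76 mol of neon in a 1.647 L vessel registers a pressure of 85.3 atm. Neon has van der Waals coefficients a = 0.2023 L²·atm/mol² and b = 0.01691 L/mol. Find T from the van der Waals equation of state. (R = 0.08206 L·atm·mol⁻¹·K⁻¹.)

T ≈ 443.2 K

T = (P + a n²/V²)(V − nb)/(nR)
P + a n²/V² = 85.3 + (0.2023)(3.76)²/(1.647)² = 86.354 atm
V − nb = 1.647 − (3.76)(0.01691) = 1.5834 L
T = (86.354)(1.5834)/((3.76)(0.08206)) = 443.2 K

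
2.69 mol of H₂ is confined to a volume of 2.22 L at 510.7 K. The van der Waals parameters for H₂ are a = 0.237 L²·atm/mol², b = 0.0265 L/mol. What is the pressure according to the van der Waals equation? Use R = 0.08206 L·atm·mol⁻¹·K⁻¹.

P ≈ 52.12 atm

P = nRT/(V − nb) − a n²/V²
nRT/(V − nb) = (2.69)(0.08206)(510.7)/(2.22 − 2.69×0.0265) = 112.73/2.1487 = 52.464 atm
a n²/V² = (0.237)(2.69)²/(2.22)² = 0.34797 atm
P = 52.464 − 0.34797 = 52.12 atm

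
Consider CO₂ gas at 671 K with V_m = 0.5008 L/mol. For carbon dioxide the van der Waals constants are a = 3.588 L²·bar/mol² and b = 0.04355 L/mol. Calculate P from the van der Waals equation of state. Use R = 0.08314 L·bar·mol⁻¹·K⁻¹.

P ≈ 107.7 bar

P = RT/(V_m − b) − a/V_m²
RT/(V_m − b) = (0.08314)(671)/(0.5008 − 0.04355) = 55.787/0.45725 = 122.01 bar
a/V_m² = 3.588/(0.5008)² = 14.306 bar
P = 122.01 − 14.306 = 107.7 bar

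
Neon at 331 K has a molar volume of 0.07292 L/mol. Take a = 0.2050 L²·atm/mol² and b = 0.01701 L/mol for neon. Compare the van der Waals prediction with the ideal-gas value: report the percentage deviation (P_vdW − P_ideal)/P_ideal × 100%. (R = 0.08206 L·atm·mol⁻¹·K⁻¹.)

Ideal: P_ideal = RT/V_m = (0.08206)(331)/0.07292 = 372.488 atm
vdW: P = RT/(V_m − b) − a/V_m² = 27.1619/0.0559100 − 0.2050/0.00531733 = 485.815 − 38.5532 = 447.262 atm
% deviation = (447.262 − 372.488)/372.488 × 100% = 20.07%

20.07 %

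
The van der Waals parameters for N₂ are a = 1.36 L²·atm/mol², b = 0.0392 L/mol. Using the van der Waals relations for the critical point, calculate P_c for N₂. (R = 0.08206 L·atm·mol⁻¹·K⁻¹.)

For a van der Waals gas, P_c = a/(27b²).
P_c = 1.36/(27×(0.0392)²) = 1.36/0.041489 = 32.78 atm

P_c ≈ 32.78 atm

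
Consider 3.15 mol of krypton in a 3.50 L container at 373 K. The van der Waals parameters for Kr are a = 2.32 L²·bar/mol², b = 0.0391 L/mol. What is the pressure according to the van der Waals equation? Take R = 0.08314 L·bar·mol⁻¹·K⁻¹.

P ≈ 27.05 bar

P = nRT/(V − nb) − a n²/V²
nRT/(V − nb) = (3.15)(0.08314)(373)/(3.50 − 3.15×0.0391) = 97.685/3.3768 = 28.928 bar
a n²/V² = (2.32)(3.15)²/(3.50)² = 1.8792 bar
P = 28.928 − 1.8792 = 27.05 bar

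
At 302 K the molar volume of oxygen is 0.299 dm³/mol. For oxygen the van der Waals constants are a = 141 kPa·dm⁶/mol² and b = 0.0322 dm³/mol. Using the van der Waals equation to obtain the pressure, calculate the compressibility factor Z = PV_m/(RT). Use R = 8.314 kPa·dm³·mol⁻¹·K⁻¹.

Z ≈ 0.9329

P = RT/(V_m − b) − a/V_m² = (8.314)(302)/(0.299 − 0.0322) − 141/(0.299)²
  = 2510.8/0.26680 − 1577.2 = 9410.8 − 1577.2 = 7833.6 kPa
Z = PV_m/(RT) = (7833.6)(0.299)/((8.314)(302)) = 2342.2/2510.8 = 0.9329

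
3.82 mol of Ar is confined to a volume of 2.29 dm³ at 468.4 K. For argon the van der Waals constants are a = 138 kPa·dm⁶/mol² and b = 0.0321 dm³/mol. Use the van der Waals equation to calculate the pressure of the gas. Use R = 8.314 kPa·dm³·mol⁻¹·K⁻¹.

P = nRT/(V − nb) − a n²/V²
nRT/(V − nb) = (3.82)(8.314)(468.4)/(2.29 − 3.82×0.0321) = 14876/2.1674 = 6863.5 kPa
a n²/V² = (138)(3.82)²/(2.29)² = 384.00 kPa
P = 6863.5 − 384.00 = 6480 kPa

P ≈ 6480 kPa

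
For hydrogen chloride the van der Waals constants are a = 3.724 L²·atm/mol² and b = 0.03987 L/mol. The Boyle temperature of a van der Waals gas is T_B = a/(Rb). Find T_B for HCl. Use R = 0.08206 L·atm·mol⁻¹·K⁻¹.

T_B ≈ 1138 K

For a van der Waals gas the second virial coefficient B₂ = b − a/(RT) vanishes at T_B = a/(Rb).
T_B = 3.724/(0.08206×0.03987) = 3.724/0.0032717 = 1138 K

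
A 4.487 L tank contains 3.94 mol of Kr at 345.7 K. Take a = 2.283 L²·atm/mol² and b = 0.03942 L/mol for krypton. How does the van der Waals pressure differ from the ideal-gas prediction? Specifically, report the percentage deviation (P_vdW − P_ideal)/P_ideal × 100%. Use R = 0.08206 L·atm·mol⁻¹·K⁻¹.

Ideal: P_ideal = nRT/V = (3.94)(0.08206)(345.7)/4.487 = 24.9098 atm
vdW: P = nRT/(V − nb) − a n²/V² = 111.770/4.33169 − 35.4404/20.1332 = 25.8029 − 1.76030 = 24.0426 atm
% deviation = (24.0426 − 24.9098)/24.9098 × 100% = -3.48%

-3.48 %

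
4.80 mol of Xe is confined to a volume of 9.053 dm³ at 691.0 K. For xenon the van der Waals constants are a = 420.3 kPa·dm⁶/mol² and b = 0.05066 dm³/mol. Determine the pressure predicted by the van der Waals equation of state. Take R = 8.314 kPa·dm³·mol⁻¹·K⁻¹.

P = nRT/(V − nb) − a n²/V²
nRT/(V − nb) = (4.80)(8.314)(691.0)/(9.053 − 4.80×0.05066) = 27576/8.8098 = 3130.2 kPa
a n²/V² = (420.3)(4.80)²/(9.053)² = 118.16 kPa
P = 3130.2 − 118.16 = 3012 kPa

P ≈ 3012 kPa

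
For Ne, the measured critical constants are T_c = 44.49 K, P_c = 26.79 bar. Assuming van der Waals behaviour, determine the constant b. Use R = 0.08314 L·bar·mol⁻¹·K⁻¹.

From T_c = 8a/(27Rb) and P_c = a/(27b²): b = R T_c/(8 P_c).
b = (0.08314)(44.49)/(8×26.79) = 3.6989/214.32 = 0.01726 L/mol

b ≈ 0.01726 L/mol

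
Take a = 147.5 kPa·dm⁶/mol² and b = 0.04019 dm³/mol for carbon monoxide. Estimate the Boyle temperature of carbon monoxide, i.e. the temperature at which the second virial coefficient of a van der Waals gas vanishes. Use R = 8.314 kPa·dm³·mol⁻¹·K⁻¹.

T_B ≈ 441.4 K

For a van der Waals gas the second virial coefficient B₂ = b − a/(RT) vanishes at T_B = a/(Rb).
T_B = 147.5/(8.314×0.04019) = 147.5/0.33414 = 441.4 K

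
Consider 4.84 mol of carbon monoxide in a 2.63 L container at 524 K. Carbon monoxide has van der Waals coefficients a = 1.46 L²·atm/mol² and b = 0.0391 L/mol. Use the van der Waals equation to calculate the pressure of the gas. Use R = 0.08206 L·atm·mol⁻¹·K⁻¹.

P ≈ 80.32 atm

P = nRT/(V − nb) − a n²/V²
nRT/(V − nb) = (4.84)(0.08206)(524)/(2.63 − 4.84×0.0391) = 208.12/2.4408 = 85.267 atm
a n²/V² = (1.46)(4.84)²/(2.63)² = 4.9446 atm
P = 85.267 − 4.9446 = 80.32 atm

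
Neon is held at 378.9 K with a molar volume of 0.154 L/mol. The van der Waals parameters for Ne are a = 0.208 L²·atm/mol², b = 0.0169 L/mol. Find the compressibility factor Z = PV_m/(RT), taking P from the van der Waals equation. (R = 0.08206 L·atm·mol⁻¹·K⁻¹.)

P = RT/(V_m − b) − a/V_m² = (0.08206)(378.9)/(0.154 − 0.0169) − 0.208/(0.154)²
  = 31.093/0.13710 − 8.7705 = 226.79 − 8.7705 = 218.02 atm
Z = PV_m/(RT) = (218.02)(0.154)/((0.08206)(378.9)) = 33.575/31.093 = 1.080

Z ≈ 1.080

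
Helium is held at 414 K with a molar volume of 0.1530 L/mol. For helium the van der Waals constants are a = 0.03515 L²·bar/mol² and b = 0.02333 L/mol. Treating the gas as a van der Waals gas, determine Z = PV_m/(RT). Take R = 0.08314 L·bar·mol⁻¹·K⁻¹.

Z ≈ 1.173

P = RT/(V_m − b) − a/V_m² = (0.08314)(414)/(0.1530 − 0.02333) − 0.03515/(0.1530)²
  = 34.420/0.12967 − 1.5016 = 265.44 − 1.5016 = 263.94 bar
Z = PV_m/(RT) = (263.94)(0.1530)/((0.08314)(414)) = 40.383/34.420 = 1.173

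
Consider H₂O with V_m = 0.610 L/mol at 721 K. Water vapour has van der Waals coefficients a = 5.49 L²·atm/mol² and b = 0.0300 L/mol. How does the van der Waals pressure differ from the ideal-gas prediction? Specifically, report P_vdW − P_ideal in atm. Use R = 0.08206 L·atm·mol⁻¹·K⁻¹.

ΔP ≈ -9.74 atm

Ideal: P_ideal = RT/V_m = (0.08206)(721)/0.610 = 96.9922 atm
vdW: P = RT/(V_m − b) − a/V_m² = 59.1653/0.580000 − 5.49/0.372100 = 102.009 − 14.7541 = 87.255 atm
ΔP = 87.255 − 96.9922 = -9.74 atm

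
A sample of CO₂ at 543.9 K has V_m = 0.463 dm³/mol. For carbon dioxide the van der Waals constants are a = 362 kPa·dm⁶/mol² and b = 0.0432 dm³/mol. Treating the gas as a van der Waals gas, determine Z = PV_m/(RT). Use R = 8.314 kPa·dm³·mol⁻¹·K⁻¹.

P = RT/(V_m − b) − a/V_m² = (8.314)(543.9)/(0.463 − 0.0432) − 362/(0.463)²
  = 4522.0/0.41980 − 1688.7 = 10772 − 1688.7 = 9083 kPa
Z = PV_m/(RT) = (9083)(0.463)/((8.314)(543.9)) = 4205.4/4522.0 = 0.9300

Z ≈ 0.9300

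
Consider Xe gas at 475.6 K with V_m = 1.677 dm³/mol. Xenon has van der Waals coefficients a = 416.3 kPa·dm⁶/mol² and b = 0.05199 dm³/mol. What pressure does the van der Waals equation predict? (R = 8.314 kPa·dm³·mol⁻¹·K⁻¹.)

P = RT/(V_m − b) − a/V_m²
RT/(V_m − b) = (8.314)(475.6)/(1.677 − 0.05199) = 3954.1/1.6250 = 2433.3 kPa
a/V_m² = 416.3/(1.677)² = 148.03 kPa
P = 2433.3 − 148.03 = 2285 kPa

P ≈ 2285 kPa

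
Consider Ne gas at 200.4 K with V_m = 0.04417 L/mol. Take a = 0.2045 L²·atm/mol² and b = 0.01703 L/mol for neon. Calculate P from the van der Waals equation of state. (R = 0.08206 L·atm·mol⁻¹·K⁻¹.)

P = RT/(V_m − b) − a/V_m²
RT/(V_m − b) = (0.08206)(200.4)/(0.04417 − 0.01703) = 16.445/0.027140 = 605.93 atm
a/V_m² = 0.2045/(0.04417)² = 104.82 atm
P = 605.93 − 104.82 = 501.1 atm

P ≈ 501.1 atm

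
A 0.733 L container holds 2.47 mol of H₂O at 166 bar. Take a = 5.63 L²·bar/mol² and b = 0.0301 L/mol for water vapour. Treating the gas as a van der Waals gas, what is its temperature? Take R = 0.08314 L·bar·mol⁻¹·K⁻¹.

T ≈ 737.5 K

T = (P + a n²/V²)(V − nb)/(nR)
P + a n²/V² = 166 + (5.63)(2.47)²/(0.733)² = 229.93 bar
V − nb = 0.733 − (2.47)(0.0301) = 0.65865 L
T = (229.93)(0.65865)/((2.47)(0.08314)) = 737.5 K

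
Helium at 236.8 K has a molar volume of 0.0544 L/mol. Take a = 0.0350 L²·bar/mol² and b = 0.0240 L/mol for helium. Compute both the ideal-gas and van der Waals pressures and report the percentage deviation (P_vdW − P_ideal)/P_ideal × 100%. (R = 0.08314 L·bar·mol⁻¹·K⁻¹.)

Ideal: P_ideal = RT/V_m = (0.08314)(236.8)/0.0544 = 361.904 bar
vdW: P = RT/(V_m − b) − a/V_m² = 19.6876/0.0304000 − 0.0350/0.00295936 = 647.618 − 11.8269 = 635.791 bar
% deviation = (635.791 − 361.904)/361.904 × 100% = 75.68%

75.68 %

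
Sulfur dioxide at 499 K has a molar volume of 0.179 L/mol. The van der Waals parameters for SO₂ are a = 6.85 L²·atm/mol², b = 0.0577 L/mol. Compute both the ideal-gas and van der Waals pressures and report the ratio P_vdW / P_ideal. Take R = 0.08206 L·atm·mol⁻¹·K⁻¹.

Ideal: P_ideal = RT/V_m = (0.08206)(499)/0.179 = 228.759 atm
vdW: P = RT/(V_m − b) − a/V_m² = 40.9479/0.121300 − 6.85/0.0320410 = 337.575 − 213.789 = 123.786 atm
Ratio = 123.786/228.759 = 0.5411

P_vdW / P_ideal ≈ 0.5411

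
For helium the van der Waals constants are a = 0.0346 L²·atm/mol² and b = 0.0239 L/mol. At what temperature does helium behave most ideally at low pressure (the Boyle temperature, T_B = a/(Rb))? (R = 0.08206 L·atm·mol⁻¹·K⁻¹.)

For a van der Waals gas the second virial coefficient B₂ = b − a/(RT) vanishes at T_B = a/(Rb).
T_B = 0.0346/(0.08206×0.0239) = 0.0346/0.0019612 = 17.64 K

T_B ≈ 17.64 K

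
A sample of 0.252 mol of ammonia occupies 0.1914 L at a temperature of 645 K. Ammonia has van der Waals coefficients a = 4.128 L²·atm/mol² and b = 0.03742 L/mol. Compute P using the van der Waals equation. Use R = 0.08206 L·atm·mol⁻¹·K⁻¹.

P ≈ 66.14 atm

P = nRT/(V − nb) − a n²/V²
nRT/(V − nb) = (0.252)(0.08206)(645)/(0.1914 − 0.252×0.03742) = 13.338/0.18197 = 73.298 atm
a n²/V² = (4.128)(0.252)²/(0.1914)² = 7.1558 atm
P = 73.298 − 7.1558 = 66.14 atm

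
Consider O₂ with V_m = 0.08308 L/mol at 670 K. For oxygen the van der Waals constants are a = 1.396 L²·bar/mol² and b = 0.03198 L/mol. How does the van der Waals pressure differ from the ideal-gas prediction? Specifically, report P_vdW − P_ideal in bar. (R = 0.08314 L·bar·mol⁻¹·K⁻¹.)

Ideal: P_ideal = RT/V_m = (0.08314)(670)/0.08308 = 670.484 bar
vdW: P = RT/(V_m − b) − a/V_m² = 55.7038/0.0511000 − 1.396/0.00690229 = 1090.09 − 202.252 = 887.84 bar
ΔP = 887.84 − 670.484 = 217.4 bar

ΔP ≈ 217.4 bar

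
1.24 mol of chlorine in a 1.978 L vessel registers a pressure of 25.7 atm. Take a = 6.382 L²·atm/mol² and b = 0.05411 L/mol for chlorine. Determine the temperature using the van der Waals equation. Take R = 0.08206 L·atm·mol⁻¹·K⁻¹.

T = (P + a n²/V²)(V − nb)/(nR)
P + a n²/V² = 25.7 + (6.382)(1.24)²/(1.978)² = 28.208 atm
V − nb = 1.978 − (1.24)(0.05411) = 1.9109 L
T = (28.208)(1.9109)/((1.24)(0.08206)) = 529.7 K

T ≈ 529.7 K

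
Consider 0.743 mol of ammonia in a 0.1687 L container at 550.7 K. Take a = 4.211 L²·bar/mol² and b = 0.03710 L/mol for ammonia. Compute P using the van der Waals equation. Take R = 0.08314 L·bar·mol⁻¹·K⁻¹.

P = nRT/(V − nb) − a n²/V²
nRT/(V − nb) = (0.743)(0.08314)(550.7)/(0.1687 − 0.743×0.03710) = 34.018/0.14113 = 241.04 bar
a n²/V² = (4.211)(0.743)²/(0.1687)² = 81.683 bar
P = 241.04 − 81.683 = 159.4 bar

P ≈ 159.4 bar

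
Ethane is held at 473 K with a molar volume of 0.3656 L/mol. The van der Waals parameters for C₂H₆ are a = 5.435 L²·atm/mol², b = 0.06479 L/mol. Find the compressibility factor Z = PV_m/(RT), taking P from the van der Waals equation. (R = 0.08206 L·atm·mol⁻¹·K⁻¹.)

P = RT/(V_m − b) − a/V_m² = (0.08206)(473)/(0.3656 − 0.06479) − 5.435/(0.3656)²
  = 38.814/0.30081 − 40.662 = 129.03 − 40.662 = 88.37 atm
Z = PV_m/(RT) = (88.37)(0.3656)/((0.08206)(473)) = 32.308/38.814 = 0.8324

Z ≈ 0.8324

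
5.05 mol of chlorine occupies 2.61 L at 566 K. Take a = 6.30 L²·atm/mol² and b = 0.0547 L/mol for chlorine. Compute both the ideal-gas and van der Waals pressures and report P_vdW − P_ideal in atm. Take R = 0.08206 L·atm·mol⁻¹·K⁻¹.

Ideal: P_ideal = nRT/V = (5.05)(0.08206)(566)/2.61 = 89.8667 atm
vdW: P = nRT/(V − nb) − a n²/V² = 234.552/2.33377 − 160.666/6.81210 = 100.503 − 23.5854 = 76.918 atm
ΔP = 76.918 − 89.8667 = -12.95 atm

ΔP ≈ -12.95 atm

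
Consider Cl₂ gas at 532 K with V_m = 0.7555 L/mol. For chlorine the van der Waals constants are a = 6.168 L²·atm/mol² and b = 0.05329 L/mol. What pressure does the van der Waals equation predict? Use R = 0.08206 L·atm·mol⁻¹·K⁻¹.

P ≈ 51.36 atm

P = RT/(V_m − b) − a/V_m²
RT/(V_m − b) = (0.08206)(532)/(0.7555 − 0.05329) = 43.656/0.70221 = 62.169 atm
a/V_m² = 6.168/(0.7555)² = 10.806 atm
P = 62.169 − 10.806 = 51.36 atm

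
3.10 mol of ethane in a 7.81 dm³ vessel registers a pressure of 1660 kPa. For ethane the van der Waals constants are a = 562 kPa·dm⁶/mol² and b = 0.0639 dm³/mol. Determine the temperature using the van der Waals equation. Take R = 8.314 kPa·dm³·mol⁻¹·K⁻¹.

T ≈ 516.4 K

T = (P + a n²/V²)(V − nb)/(nR)
P + a n²/V² = 1660 + (562)(3.10)²/(7.81)² = 1748.5 kPa
V − nb = 7.81 − (3.10)(0.0639) = 7.6119 dm³
T = (1748.5)(7.6119)/((3.10)(8.314)) = 516.4 K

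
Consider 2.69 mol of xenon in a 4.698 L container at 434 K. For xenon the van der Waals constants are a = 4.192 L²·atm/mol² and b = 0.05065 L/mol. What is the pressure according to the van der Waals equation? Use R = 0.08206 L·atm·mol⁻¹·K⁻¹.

P = nRT/(V − nb) − a n²/V²
nRT/(V − nb) = (2.69)(0.08206)(434)/(4.698 − 2.69×0.05065) = 95.802/4.5618 = 21.001 atm
a n²/V² = (4.192)(2.69)²/(4.698)² = 1.3744 atm
P = 21.001 − 1.3744 = 19.63 atm

P ≈ 19.63 atm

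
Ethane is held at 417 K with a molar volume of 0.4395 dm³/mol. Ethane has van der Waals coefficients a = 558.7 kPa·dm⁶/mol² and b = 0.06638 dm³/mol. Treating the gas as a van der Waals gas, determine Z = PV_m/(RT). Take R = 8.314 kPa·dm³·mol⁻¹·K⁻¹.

P = RT/(V_m − b) − a/V_m² = (8.314)(417)/(0.4395 − 0.06638) − 558.7/(0.4395)²
  = 3466.9/0.37312 − 2892.4 = 9291.6 − 2892.4 = 6399.2 kPa
Z = PV_m/(RT) = (6399.2)(0.4395)/((8.314)(417)) = 2812.4/3466.9 = 0.8112

Z ≈ 0.8112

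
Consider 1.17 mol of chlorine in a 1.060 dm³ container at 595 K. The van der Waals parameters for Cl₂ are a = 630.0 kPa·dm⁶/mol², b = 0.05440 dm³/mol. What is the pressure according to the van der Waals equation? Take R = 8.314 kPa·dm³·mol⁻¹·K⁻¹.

P = nRT/(V − nb) − a n²/V²
nRT/(V − nb) = (1.17)(8.314)(595)/(1.060 − 1.17×0.05440) = 5787.8/0.99635 = 5809.0 kPa
a n²/V² = (630.0)(1.17)²/(1.060)² = 767.54 kPa
P = 5809.0 − 767.54 = 5041 kPa

P ≈ 5041 kPa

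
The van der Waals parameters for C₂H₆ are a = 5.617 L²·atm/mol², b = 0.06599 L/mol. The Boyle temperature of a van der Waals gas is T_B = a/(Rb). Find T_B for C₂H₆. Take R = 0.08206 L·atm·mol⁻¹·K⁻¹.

For a van der Waals gas the second virial coefficient B₂ = b − a/(RT) vanishes at T_B = a/(Rb).
T_B = 5.617/(0.08206×0.06599) = 5.617/0.0054151 = 1037 K

T_B ≈ 1037 K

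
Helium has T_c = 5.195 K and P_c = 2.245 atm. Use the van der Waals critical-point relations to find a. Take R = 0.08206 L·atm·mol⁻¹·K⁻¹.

From T_c = 8a/(27Rb) and P_c = a/(27b²): a = 27 R² T_c²/(64 P_c).
a = 27×(0.08206)²×(5.195)²/(64×2.245) = 4.9068/143.68 = 0.03415 L²·atm/mol²

a ≈ 0.03415 L²·atm/mol²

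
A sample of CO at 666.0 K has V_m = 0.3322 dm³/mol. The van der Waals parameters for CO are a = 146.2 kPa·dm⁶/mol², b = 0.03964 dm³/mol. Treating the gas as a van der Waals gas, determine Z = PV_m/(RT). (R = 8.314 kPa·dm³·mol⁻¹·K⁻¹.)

P = RT/(V_m − b) − a/V_m² = (8.314)(666.0)/(0.3322 − 0.03964) − 146.2/(0.3322)²
  = 5537.1/0.29256 − 1324.8 = 18926 − 1324.8 = 17601 kPa
Z = PV_m/(RT) = (17601)(0.3322)/((8.314)(666.0)) = 5847.1/5537.1 = 1.056

Z ≈ 1.056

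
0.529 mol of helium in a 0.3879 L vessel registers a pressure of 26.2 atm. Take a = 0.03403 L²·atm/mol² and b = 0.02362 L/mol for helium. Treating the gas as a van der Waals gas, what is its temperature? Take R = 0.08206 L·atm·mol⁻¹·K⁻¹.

T = (P + a n²/V²)(V − nb)/(nR)
P + a n²/V² = 26.2 + (0.03403)(0.529)²/(0.3879)² = 26.263 atm
V − nb = 0.3879 − (0.529)(0.02362) = 0.37541 L
T = (26.263)(0.37541)/((0.529)(0.08206)) = 227.1 K

T ≈ 227.1 K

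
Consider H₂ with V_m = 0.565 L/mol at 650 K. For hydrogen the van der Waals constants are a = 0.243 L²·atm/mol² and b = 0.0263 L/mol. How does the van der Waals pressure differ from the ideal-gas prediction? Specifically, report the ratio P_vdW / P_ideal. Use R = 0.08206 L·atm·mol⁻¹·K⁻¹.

Ideal: P_ideal = RT/V_m = (0.08206)(650)/0.565 = 94.4053 atm
vdW: P = RT/(V_m − b) − a/V_m² = 53.3390/0.538700 − 0.243/0.319225 = 99.0143 − 0.761219 = 98.2531 atm
Ratio = 98.2531/94.4053 = 1.041

P_vdW / P_ideal ≈ 1.041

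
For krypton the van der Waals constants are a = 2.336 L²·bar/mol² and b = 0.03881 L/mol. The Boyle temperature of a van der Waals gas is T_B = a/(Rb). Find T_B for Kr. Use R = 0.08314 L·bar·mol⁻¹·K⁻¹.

For a van der Waals gas the second virial coefficient B₂ = b − a/(RT) vanishes at T_B = a/(Rb).
T_B = 2.336/(0.08314×0.03881) = 2.336/0.0032267 = 724.0 K

T_B ≈ 724.0 K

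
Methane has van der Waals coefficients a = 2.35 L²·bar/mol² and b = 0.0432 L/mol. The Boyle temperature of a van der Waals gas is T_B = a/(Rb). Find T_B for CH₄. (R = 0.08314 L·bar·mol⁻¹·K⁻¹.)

For a van der Waals gas the second virial coefficient B₂ = b − a/(RT) vanishes at T_B = a/(Rb).
T_B = 2.35/(0.08314×0.0432) = 2.35/0.0035916 = 654.3 K

T_B ≈ 654.3 K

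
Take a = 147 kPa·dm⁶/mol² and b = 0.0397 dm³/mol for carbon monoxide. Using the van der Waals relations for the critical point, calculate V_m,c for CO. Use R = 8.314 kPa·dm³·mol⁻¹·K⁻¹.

V_m,c ≈ 0.1191 dm³/mol

For a van der Waals gas, V_m,c = 3b.
V_m,c = 3×0.0397 = 0.1191 dm³/mol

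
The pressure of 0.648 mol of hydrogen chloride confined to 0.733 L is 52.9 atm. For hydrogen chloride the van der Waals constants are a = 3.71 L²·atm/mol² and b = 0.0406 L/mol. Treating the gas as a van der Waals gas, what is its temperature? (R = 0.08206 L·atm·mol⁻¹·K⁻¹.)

T = (P + a n²/V²)(V − nb)/(nR)
P + a n²/V² = 52.9 + (3.71)(0.648)²/(0.733)² = 55.799 atm
V − nb = 0.733 − (0.648)(0.0406) = 0.70669 L
T = (55.799)(0.70669)/((0.648)(0.08206)) = 741.6 K

T ≈ 741.6 K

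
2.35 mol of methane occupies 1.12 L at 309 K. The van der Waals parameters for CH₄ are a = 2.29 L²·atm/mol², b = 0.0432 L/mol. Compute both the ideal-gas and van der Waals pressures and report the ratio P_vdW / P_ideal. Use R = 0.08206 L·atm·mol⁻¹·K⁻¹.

P_vdW / P_ideal ≈ 0.9102

Ideal: P_ideal = nRT/V = (2.35)(0.08206)(309)/1.12 = 53.2035 atm
vdW: P = nRT/(V − nb) − a n²/V² = 59.5879/1.01848 − 12.6465/1.25440 = 58.5067 − 10.0817 = 48.4250 atm
Ratio = 48.4250/53.2035 = 0.9102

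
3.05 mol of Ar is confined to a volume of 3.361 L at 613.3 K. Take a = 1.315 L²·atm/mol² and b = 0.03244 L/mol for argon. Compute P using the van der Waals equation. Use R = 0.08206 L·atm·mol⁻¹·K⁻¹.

P ≈ 45.97 atm

P = nRT/(V − nb) − a n²/V²
nRT/(V − nb) = (3.05)(0.08206)(613.3)/(3.361 − 3.05×0.03244) = 153.50/3.2621 = 47.056 atm
a n²/V² = (1.315)(3.05)²/(3.361)² = 1.0829 atm
P = 47.056 − 1.0829 = 45.97 atm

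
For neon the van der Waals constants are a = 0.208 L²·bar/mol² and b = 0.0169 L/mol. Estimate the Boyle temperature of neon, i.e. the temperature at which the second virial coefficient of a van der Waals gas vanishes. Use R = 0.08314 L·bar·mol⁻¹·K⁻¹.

For a van der Waals gas the second virial coefficient B₂ = b − a/(RT) vanishes at T_B = a/(Rb).
T_B = 0.208/(0.08314×0.0169) = 0.208/0.0014051 = 148.0 K

T_B ≈ 148.0 K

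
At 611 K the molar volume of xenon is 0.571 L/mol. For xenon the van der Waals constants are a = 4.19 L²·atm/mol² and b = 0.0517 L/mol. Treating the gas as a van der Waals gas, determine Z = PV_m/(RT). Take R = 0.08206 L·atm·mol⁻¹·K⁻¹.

P = RT/(V_m − b) − a/V_m² = (0.08206)(611)/(0.571 − 0.0517) − 4.19/(0.571)²
  = 50.139/0.51930 − 12.851 = 96.551 − 12.851 = 83.700 atm
Z = PV_m/(RT) = (83.700)(0.571)/((0.08206)(611)) = 47.793/50.139 = 0.9532

Z ≈ 0.9532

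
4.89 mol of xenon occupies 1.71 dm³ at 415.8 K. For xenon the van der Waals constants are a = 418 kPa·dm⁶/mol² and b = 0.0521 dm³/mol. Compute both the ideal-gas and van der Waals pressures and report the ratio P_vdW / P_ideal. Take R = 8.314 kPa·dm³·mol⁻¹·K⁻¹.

P_vdW / P_ideal ≈ 0.8293

Ideal: P_ideal = nRT/V = (4.89)(8.314)(415.8)/1.71 = 9885.70 kPa
vdW: P = nRT/(V − nb) − a n²/V² = 16904.5/1.45523 − 9995.26/2.92410 = 11616.4 − 3418.23 = 8198.2 kPa
Ratio = 8198.2/9885.70 = 0.8293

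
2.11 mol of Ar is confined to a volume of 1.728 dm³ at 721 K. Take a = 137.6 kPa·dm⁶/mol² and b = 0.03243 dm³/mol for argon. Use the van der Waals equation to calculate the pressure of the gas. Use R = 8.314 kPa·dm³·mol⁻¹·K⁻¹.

P = nRT/(V − nb) − a n²/V²
nRT/(V − nb) = (2.11)(8.314)(721)/(1.728 − 2.11×0.03243) = 12648/1.6596 = 7621.1 kPa
a n²/V² = (137.6)(2.11)²/(1.728)² = 205.16 kPa
P = 7621.1 − 205.16 = 7416 kPa

P ≈ 7416 kPa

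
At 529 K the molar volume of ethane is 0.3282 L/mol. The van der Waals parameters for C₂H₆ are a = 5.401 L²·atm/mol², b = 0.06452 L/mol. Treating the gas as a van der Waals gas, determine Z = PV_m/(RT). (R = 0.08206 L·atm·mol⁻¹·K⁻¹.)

P = RT/(V_m − b) − a/V_m² = (0.08206)(529)/(0.3282 − 0.06452) − 5.401/(0.3282)²
  = 43.410/0.26368 − 50.141 = 164.63 − 50.141 = 114.49 atm
Z = PV_m/(RT) = (114.49)(0.3282)/((0.08206)(529)) = 37.576/43.410 = 0.8656

Z ≈ 0.8656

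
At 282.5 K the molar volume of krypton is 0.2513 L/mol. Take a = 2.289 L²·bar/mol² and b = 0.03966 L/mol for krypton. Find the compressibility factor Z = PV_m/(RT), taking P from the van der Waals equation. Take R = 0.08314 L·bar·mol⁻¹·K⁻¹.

Z ≈ 0.7996

P = RT/(V_m − b) − a/V_m² = (0.08314)(282.5)/(0.2513 − 0.03966) − 2.289/(0.2513)²
  = 23.487/0.21164 − 36.246 = 110.98 − 36.246 = 74.73 bar
Z = PV_m/(RT) = (74.73)(0.2513)/((0.08314)(282.5)) = 18.780/23.487 = 0.7996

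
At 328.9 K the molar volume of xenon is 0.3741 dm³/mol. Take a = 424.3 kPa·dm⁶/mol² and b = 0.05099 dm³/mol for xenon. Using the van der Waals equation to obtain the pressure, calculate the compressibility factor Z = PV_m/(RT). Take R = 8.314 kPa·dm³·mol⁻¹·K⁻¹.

P = RT/(V_m − b) − a/V_m² = (8.314)(328.9)/(0.3741 − 0.05099) − 424.3/(0.3741)²
  = 2734.5/0.32311 − 3031.8 = 8463.1 − 3031.8 = 5431.3 kPa
Z = PV_m/(RT) = (5431.3)(0.3741)/((8.314)(328.9)) = 2031.8/2734.5 = 0.7430

Z ≈ 0.7430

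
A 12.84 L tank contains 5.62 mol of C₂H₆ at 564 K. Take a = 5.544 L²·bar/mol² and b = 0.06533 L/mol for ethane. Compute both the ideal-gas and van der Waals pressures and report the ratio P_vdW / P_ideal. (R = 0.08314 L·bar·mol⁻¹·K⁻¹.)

Ideal: P_ideal = nRT/V = (5.62)(0.08314)(564)/12.84 = 20.5239 bar
vdW: P = nRT/(V − nb) − a n²/V² = 263.527/12.4728 − 175.104/164.866 = 21.1281 − 1.06210 = 20.0660 bar
Ratio = 20.0660/20.5239 = 0.9777

P_vdW / P_ideal ≈ 0.9777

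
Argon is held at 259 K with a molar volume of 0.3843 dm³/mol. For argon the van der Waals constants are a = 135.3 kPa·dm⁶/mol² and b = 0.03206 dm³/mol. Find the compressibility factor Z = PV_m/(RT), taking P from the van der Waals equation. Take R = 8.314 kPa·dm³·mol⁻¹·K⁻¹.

Z ≈ 0.9275

P = RT/(V_m − b) − a/V_m² = (8.314)(259)/(0.3843 − 0.03206) − 135.3/(0.3843)²
  = 2153.3/0.35224 − 916.13 = 6113.2 − 916.13 = 5197.1 kPa
Z = PV_m/(RT) = (5197.1)(0.3843)/((8.314)(259)) = 1997.2/2153.3 = 0.9275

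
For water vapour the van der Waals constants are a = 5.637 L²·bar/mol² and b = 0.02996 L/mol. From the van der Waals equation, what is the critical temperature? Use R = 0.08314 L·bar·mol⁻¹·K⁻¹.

For a van der Waals gas, T_c = 8a/(27Rb).
T_c = 8×5.637/(27×0.08314×0.02996) = 45.096/0.067254 = 670.5 K

T_c ≈ 670.5 K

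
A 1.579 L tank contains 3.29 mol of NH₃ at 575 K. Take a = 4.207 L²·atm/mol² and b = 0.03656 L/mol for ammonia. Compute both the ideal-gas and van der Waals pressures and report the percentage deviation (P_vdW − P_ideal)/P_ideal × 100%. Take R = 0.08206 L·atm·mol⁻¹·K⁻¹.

-10.33 %

Ideal: P_ideal = nRT/V = (3.29)(0.08206)(575)/1.579 = 98.3135 atm
vdW: P = nRT/(V − nb) − a n²/V² = 155.237/1.45872 − 45.5370/2.49324 = 106.420 − 18.2642 = 88.156 atm
% deviation = (88.156 − 98.3135)/98.3135 × 100% = -10.33%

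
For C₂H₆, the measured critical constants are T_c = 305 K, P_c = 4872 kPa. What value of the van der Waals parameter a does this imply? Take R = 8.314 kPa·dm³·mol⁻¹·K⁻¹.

a ≈ 556.8 kPa·dm⁶/mol²

From T_c = 8a/(27Rb) and P_c = a/(27b²): a = 27 R² T_c²/(64 P_c).
a = 27×(8.314)²×(305)²/(64×4872) = 173613496/311808 = 556.8 kPa·dm⁶/mol²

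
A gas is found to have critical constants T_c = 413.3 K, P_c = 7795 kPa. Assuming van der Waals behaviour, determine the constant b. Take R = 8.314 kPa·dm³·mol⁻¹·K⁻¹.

b ≈ 0.05510 dm³/mol

From T_c = 8a/(27Rb) and P_c = a/(27b²): b = R T_c/(8 P_c).
b = (8.314)(413.3)/(8×7795) = 3436.2/62360 = 0.05510 dm³/mol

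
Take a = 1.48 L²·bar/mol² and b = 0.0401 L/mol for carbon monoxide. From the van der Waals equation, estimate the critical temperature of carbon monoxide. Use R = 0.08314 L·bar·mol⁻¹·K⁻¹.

For a van der Waals gas, T_c = 8a/(27Rb).
T_c = 8×1.48/(27×0.08314×0.0401) = 11.840/0.090016 = 131.5 K

T_c ≈ 131.5 K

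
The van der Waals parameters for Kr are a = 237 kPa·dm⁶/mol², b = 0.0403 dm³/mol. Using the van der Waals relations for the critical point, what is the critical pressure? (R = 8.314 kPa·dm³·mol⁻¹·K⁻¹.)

P_c ≈ 5405 kPa

For a van der Waals gas, P_c = a/(27b²).
P_c = 237/(27×(0.0403)²) = 237/0.043850 = 5405 kPa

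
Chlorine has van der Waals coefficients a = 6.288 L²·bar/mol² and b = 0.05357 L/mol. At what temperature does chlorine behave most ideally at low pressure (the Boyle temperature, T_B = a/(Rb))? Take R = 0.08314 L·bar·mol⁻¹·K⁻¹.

T_B ≈ 1412 K

For a van der Waals gas the second virial coefficient B₂ = b − a/(RT) vanishes at T_B = a/(Rb).
T_B = 6.288/(0.08314×0.05357) = 6.288/0.0044538 = 1412 K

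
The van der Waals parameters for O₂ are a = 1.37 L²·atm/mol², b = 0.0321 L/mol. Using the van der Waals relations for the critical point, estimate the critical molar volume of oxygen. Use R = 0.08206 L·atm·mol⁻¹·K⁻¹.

For a van der Waals gas, V_m,c = 3b.
V_m,c = 3×0.0321 = 0.09630 L/mol

V_m,c ≈ 0.09630 L/mol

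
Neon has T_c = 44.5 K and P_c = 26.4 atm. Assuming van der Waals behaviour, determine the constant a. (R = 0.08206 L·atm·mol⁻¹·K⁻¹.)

From T_c = 8a/(27Rb) and P_c = a/(27b²): a = 27 R² T_c²/(64 P_c).
a = 27×(0.08206)²×(44.5)²/(64×26.4) = 360.04/1689.6 = 0.2131 L²·atm/mol²

a ≈ 0.2131 L²·atm/mol²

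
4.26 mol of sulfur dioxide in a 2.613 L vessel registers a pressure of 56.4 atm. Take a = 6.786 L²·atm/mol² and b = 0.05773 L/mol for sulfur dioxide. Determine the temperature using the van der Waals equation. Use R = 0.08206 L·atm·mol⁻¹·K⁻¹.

T = (P + a n²/V²)(V − nb)/(nR)
P + a n²/V² = 56.4 + (6.786)(4.26)²/(2.613)² = 74.437 atm
V − nb = 2.613 − (4.26)(0.05773) = 2.3671 L
T = (74.437)(2.3671)/((4.26)(0.08206)) = 504.0 K

T ≈ 504.0 K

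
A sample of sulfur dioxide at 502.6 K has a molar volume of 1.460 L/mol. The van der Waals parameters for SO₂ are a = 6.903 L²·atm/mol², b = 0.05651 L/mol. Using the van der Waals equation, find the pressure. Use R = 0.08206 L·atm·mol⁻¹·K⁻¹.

P ≈ 26.15 atm

P = RT/(V_m − b) − a/V_m²
RT/(V_m − b) = (0.08206)(502.6)/(1.460 − 0.05651) = 41.243/1.4035 = 29.386 atm
a/V_m² = 6.903/(1.460)² = 3.2384 atm
P = 29.386 − 3.2384 = 26.15 atm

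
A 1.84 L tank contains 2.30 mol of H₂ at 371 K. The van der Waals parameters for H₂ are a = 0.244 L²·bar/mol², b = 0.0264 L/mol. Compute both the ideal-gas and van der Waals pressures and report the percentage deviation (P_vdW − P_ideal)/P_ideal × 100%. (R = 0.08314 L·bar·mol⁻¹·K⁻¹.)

Ideal: P_ideal = nRT/V = (2.30)(0.08314)(371)/1.84 = 38.5562 bar
vdW: P = nRT/(V − nb) − a n²/V² = 70.9434/1.77928 − 1.29076/3.38560 = 39.8720 − 0.381250 = 39.4908 bar
% deviation = (39.4908 − 38.5562)/38.5562 × 100% = 2.42%

2.42 %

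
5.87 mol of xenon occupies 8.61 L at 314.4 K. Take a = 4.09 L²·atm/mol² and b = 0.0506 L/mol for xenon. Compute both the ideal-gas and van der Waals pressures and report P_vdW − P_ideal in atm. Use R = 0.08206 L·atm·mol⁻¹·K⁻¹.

ΔP ≈ -1.273 atm

Ideal: P_ideal = nRT/V = (5.87)(0.08206)(314.4)/8.61 = 17.5893 atm
vdW: P = nRT/(V − nb) − a n²/V² = 151.444/8.31298 − 140.929/74.1321 = 18.2178 − 1.90105 = 16.3168 atm
ΔP = 16.3168 − 17.5893 = -1.273 atm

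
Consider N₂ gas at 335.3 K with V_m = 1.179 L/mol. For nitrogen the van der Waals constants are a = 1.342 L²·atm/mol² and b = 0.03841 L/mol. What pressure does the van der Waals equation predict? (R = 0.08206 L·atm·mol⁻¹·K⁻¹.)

P = RT/(V_m − b) − a/V_m²
RT/(V_m − b) = (0.08206)(335.3)/(1.179 − 0.03841) = 27.515/1.1406 = 24.123 atm
a/V_m² = 1.342/(1.179)² = 0.96544 atm
P = 24.123 − 0.96544 = 23.16 atm

P ≈ 23.16 atm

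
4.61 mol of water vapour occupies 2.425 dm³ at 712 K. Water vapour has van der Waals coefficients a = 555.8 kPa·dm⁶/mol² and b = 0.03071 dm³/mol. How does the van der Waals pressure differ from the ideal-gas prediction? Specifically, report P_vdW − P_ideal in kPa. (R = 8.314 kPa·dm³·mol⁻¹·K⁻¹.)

ΔP ≈ -1311 kPa

Ideal: P_ideal = nRT/V = (4.61)(8.314)(712)/2.425 = 11253.3 kPa
vdW: P = nRT/(V − nb) − a n²/V² = 27289.2/2.28343 − 11811.9/5.88063 = 11951.0 − 2008.61 = 9942.4 kPa
ΔP = 9942.4 − 11253.3 = -1311 kPa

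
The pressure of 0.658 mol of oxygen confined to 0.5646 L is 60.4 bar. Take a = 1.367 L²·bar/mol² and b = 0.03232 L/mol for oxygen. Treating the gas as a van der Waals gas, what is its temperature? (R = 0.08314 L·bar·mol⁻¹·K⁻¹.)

T ≈ 618.3 K

T = (P + a n²/V²)(V − nb)/(nR)
P + a n²/V² = 60.4 + (1.367)(0.658)²/(0.5646)² = 62.257 bar
V − nb = 0.5646 − (0.658)(0.03232) = 0.54333 L
T = (62.257)(0.54333)/((0.658)(0.08314)) = 618.3 K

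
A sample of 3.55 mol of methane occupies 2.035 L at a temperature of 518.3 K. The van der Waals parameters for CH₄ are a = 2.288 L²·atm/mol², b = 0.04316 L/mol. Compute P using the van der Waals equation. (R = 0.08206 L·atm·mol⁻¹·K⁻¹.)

P = nRT/(V − nb) − a n²/V²
nRT/(V − nb) = (3.55)(0.08206)(518.3)/(2.035 − 3.55×0.04316) = 150.99/1.8818 = 80.237 atm
a n²/V² = (2.288)(3.55)²/(2.035)² = 6.9628 atm
P = 80.237 − 6.9628 = 73.27 atm

P ≈ 73.27 atm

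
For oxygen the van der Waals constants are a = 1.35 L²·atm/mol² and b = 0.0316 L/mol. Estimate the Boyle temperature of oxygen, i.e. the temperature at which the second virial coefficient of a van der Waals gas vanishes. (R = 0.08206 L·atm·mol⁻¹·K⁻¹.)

T_B ≈ 520.6 K

For a van der Waals gas the second virial coefficient B₂ = b − a/(RT) vanishes at T_B = a/(Rb).
T_B = 1.35/(0.08206×0.0316) = 1.35/0.0025931 = 520.6 K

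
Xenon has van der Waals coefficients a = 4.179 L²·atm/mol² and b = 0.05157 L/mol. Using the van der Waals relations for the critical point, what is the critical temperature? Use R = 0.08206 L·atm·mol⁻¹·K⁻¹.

For a van der Waals gas, T_c = 8a/(27Rb).
T_c = 8×4.179/(27×0.08206×0.05157) = 33.432/0.11426 = 292.6 K

T_c ≈ 292.6 K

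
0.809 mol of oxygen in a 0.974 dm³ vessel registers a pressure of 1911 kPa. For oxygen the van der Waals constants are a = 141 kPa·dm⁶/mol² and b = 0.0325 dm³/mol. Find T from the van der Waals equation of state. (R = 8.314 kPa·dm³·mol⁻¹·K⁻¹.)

T = (P + a n²/V²)(V − nb)/(nR)
P + a n²/V² = 1911 + (141)(0.809)²/(0.974)² = 2008.3 kPa
V − nb = 0.974 − (0.809)(0.0325) = 0.94771 dm³
T = (2008.3)(0.94771)/((0.809)(8.314)) = 283.0 K

T ≈ 283.0 K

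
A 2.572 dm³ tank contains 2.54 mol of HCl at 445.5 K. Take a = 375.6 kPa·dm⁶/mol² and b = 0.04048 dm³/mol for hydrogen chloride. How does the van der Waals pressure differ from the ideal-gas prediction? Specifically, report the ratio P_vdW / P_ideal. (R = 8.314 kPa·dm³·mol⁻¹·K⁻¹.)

P_vdW / P_ideal ≈ 0.9415

Ideal: P_ideal = nRT/V = (2.54)(8.314)(445.5)/2.572 = 3657.80 kPa
vdW: P = nRT/(V − nb) − a n²/V² = 9407.87/2.46918 − 2423.22/6.61518 = 3810.12 − 366.312 = 3443.81 kPa
Ratio = 3443.81/3657.80 = 0.9415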